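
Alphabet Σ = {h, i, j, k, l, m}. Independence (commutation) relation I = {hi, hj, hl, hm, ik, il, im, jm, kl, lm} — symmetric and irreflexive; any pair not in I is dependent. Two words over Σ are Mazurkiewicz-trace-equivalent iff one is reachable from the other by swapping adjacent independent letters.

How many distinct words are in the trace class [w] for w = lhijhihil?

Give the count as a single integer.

drop 0:l onto floor
drop 1:h onto floor
drop 2:i onto floor
drop 3:j onto {0:l, 2:i}
drop 4:h onto {1:h}
drop 5:i onto {3:j}
drop 6:h onto {4:h}
drop 7:i onto {5:i}
drop 8:l onto {3:j}
ground layer = {0:l, 1:h, 2:i}
drop-orders for the pieces not yet dropped (sum over which currently-grounded one goes next):
  1 to go: {6} 1  {7} 1  {8} 1
  2 to go: {4,6} 1  {5,7} 1  {6,7} 2  {6,8} 2  {7,8} 2
  3 to go: {1,4,6} 1  {4,6,7} 3  {4,6,8} 3  {5,6,7} 3  {5,7,8} 3  {6,7,8} 6
  4 to go: {1,4,6,7} 4  {1,4,6,8} 4  {3,5,7,8} 3  {4,5,6,7} 6  {4,6,7,8} 12  {5,6,7,8} 12
  5 to go: {0,3,5,7,8} 3  {1,4,5,6,7} 10  {1,4,6,7,8} 20  {2,3,5,7,8} 3  {3,5,6,7,8} 15  {4,5,6,7,8} 30
  6 to go: {0,2,3,5,7,8} 6  {0,3,5,6,7,8} 18  {1,4,5,6,7,8} 60  {2,3,5,6,7,8} 18  {3,4,5,6,7,8} 45
  7 to go: {0,2,3,5,6,7,8} 42  {0,3,4,5,6,7,8} 63  {1,3,4,5,6,7,8} 105  {2,3,4,5,6,7,8} 63
  if 0:l drops first: 168 orders
  if 1:h drops first: 168 orders
  if 2:i drops first: 168 orders
heap linearizations: 504

504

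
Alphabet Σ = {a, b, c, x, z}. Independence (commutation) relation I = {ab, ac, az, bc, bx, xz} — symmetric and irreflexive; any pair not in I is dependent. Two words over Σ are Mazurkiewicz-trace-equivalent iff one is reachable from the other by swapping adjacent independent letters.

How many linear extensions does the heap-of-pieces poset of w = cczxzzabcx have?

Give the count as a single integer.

drop 0:c onto floor
drop 1:c onto {0:c}
drop 2:z onto {1:c}
drop 3:x onto {1:c}
drop 4:z onto {2:z}
drop 5:z onto {4:z}
drop 6:a onto {3:x}
drop 7:b onto {5:z}
drop 8:c onto {3:x, 5:z}
drop 9:x onto {6:a, 8:c}
ground layer = {0:c}
drop-orders for the pieces not yet dropped (sum over which currently-grounded one goes next):
  1 to go: {7} 1  {9} 1
  2 to go: {6,9} 1  {7,9} 2  {8,9} 1
  3 to go: {6,7,9} 3  {6,8,9} 2  {7,8,9} 3
  4 to go: {3,6,8,9} 2  {5,7,8,9} 3  {6,7,8,9} 8
  5 to go: {3,6,7,8,9} 10  {4,5,7,8,9} 3  {5,6,7,8,9} 11
  6 to go: {2,4,5,7,8,9} 3  {3,5,6,7,8,9} 21  {4,5,6,7,8,9} 14
  7 to go: {2,4,5,6,7,8,9} 17  {3,4,5,6,7,8,9} 35
  8 to go: {2,3,4,5,6,7,8,9} 52
  if 0:c drops first: 52 orders

52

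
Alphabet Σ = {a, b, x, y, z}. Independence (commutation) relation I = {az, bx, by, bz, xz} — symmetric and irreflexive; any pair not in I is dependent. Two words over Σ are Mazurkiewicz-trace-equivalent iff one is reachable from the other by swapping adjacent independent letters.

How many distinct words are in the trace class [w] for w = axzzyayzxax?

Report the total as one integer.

#0=a has no predecessor
#1=x depends on [0:a]
#2=z has no predecessor
#3=z depends on [2:z]
#4=y depends on [1:x, 3:z]
#5=a depends on [4:y]
#6=y depends on [5:a]
#7=z depends on [6:y]
#8=x depends on [6:y]
#9=a depends on [8:x]
#10=x depends on [9:a]
sources: [0:a, 2:z]
N(rest) = Σ N(rest − s) over sources s of rest; N(one piece) = 1:
  size 1 → [7]=1  [10]=1
  size 2 → [7,10]=2  [9,10]=1
  size 3 → [7,9,10]=3  [8,9,10]=1
  size 4 → [7,8,9,10]=4
  size 5 → [6,7,8,9,10]=4
  size 6 → [5,6,7,8,9,10]=4
  size 7 → [4,5,6,7,8,9,10]=4
  size 8 → [1,4,5,6,7,8,9,10]=4  [3,4,5,6,7,8,9,10]=4
  size 9 → [0,1,4,5,6,7,8,9,10]=4  [1,3,4,5,6,7,8,9,10]=8  [2,3,4,5,6,7,8,9,10]=4
  first=0(a) contributes 12
  first=2(z) contributes 12
|[w]| = 24

24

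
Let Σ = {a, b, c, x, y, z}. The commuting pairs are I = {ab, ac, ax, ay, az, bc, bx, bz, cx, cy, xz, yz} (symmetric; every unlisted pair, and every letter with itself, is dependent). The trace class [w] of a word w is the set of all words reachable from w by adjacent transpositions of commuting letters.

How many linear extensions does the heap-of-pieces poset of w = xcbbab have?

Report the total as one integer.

120

piece 0:x — minimal
piece 1:c — minimal
piece 2:b — minimal
piece 3:b rests on {2:b}
piece 4:a — minimal
piece 5:b rests on {3:b}
minimal pieces: {0:x, 1:c, 2:b, 4:a}
ways to finish when only these pieces remain (= sum over removing one remaining piece with nothing left below it):
  1 left: {0}→1  {1}→1  {4}→1  {5}→1
  2 left: {0,1}→2  {0,4}→2  {0,5}→2  {1,4}→2  {1,5}→2  {3,5}→1  {4,5}→2
  3 left: {0,1,4}→6  {0,1,5}→6  {0,3,5}→3  {0,4,5}→6  {1,3,5}→3  {1,4,5}→6  {2,3,5}→1  {3,4,5}→3
  4 left: {0,1,3,5}→12  {0,1,4,5}→24  {0,2,3,5}→4  {0,3,4,5}→12  {1,2,3,5}→4  {1,3,4,5}→12  {2,3,4,5}→4
  placing 0:x first → 20 extensions
  placing 1:c first → 20 extensions
  placing 2:b first → 60 extensions
  placing 4:a first → 20 extensions
total linear extensions = 120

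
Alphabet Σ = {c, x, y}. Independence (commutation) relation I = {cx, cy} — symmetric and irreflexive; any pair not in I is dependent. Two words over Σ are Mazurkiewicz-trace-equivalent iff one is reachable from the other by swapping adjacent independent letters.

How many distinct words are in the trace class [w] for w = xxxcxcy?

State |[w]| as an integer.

piece 0:x — minimal
piece 1:x rests on {0:x}
piece 2:x rests on {1:x}
piece 3:c — minimal
piece 4:x rests on {2:x}
piece 5:c rests on {3:c}
piece 6:y rests on {4:x}
minimal pieces: {0:x, 3:c}
ways to finish when only these pieces remain (= sum over removing one remaining piece with nothing left below it):
  1 left: {5}→1  {6}→1
  2 left: {3,5}→1  {4,6}→1  {5,6}→2
  3 left: {2,4,6}→1  {3,5,6}→3  {4,5,6}→3
  4 left: {1,2,4,6}→1  {2,4,5,6}→4  {3,4,5,6}→6
  5 left: {0,1,2,4,6}→1  {1,2,4,5,6}→5  {2,3,4,5,6}→10
  placing 0:x first → 15 extensions
  placing 3:c first → 6 extensions
total linear extensions = 21

21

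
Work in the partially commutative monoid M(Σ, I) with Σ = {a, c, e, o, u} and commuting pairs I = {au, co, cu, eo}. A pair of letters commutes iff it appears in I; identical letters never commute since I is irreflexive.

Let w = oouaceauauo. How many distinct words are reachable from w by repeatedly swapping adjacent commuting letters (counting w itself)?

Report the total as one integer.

0(o) covers ∅
1(o) covers 0:o
2(u) covers 1:o
3(a) covers 1:o
4(c) covers 3:a
5(e) covers 2:u, 4:c
6(a) covers 5:e
7(u) covers 5:e
8(a) covers 6:a
9(u) covers 7:u
10(o) covers 8:a, 9:u
floor of heap: 0:o
completions by unplaced set U, small U first (add the entries for U minus each lowest piece of U):
  |U|=1: {10}:1
  |U|=2: {8,10}:1  {9,10}:1
  |U|=3: {6,8,10}:1  {7,9,10}:1  {8,9,10}:2
  |U|=4: {6,8,9,10}:3  {7,8,9,10}:3
  |U|=5: {6,7,8,9,10}:6
  |U|=6: {5,6,7,8,9,10}:6
  |U|=7: {2,5,6,7,8,9,10}:6  {4,5,6,7,8,9,10}:6
  |U|=8: {2,4,5,6,7,8,9,10}:12  {3,4,5,6,7,8,9,10}:6
  |U|=9: {2,3,4,5,6,7,8,9,10}:18
  start at 0(o): 18

18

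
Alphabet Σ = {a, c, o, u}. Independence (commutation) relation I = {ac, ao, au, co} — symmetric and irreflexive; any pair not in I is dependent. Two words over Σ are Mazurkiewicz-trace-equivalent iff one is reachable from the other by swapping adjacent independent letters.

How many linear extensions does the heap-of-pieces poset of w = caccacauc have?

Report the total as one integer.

#0=c has no predecessor
#1=a has no predecessor
#2=c depends on [0:c]
#3=c depends on [2:c]
#4=a depends on [1:a]
#5=c depends on [3:c]
#6=a depends on [4:a]
#7=u depends on [5:c]
#8=c depends on [7:u]
sources: [0:c, 1:a]
N(rest) = Σ N(rest − s) over sources s of rest; N(one piece) = 1:
  size 1 → [6]=1  [8]=1
  size 2 → [4,6]=1  [6,8]=2  [7,8]=1
  size 3 → [1,4,6]=1  [4,6,8]=3  [5,7,8]=1  [6,7,8]=3
  size 4 → [1,4,6,8]=4  [3,5,7,8]=1  [4,6,7,8]=6  [5,6,7,8]=4
  size 5 → [1,4,6,7,8]=10  [2,3,5,7,8]=1  [3,5,6,7,8]=5  [4,5,6,7,8]=10
  size 6 → [0,2,3,5,7,8]=1  [1,4,5,6,7,8]=20  [2,3,5,6,7,8]=6  [3,4,5,6,7,8]=15
  size 7 → [0,2,3,5,6,7,8]=7  [1,3,4,5,6,7,8]=35  [2,3,4,5,6,7,8]=21
  first=0(c) contributes 56
  first=1(a) contributes 28
|[w]| = 84

84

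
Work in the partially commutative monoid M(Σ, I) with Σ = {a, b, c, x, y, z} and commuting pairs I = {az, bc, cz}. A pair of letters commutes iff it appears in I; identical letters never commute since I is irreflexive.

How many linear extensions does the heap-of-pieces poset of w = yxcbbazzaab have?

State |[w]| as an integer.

35

drop 0:y onto floor
drop 1:x onto {0:y}
drop 2:c onto {1:x}
drop 3:b onto {1:x}
drop 4:b onto {3:b}
drop 5:a onto {2:c, 4:b}
drop 6:z onto {4:b}
drop 7:z onto {6:z}
drop 8:a onto {5:a}
drop 9:a onto {8:a}
drop 10:b onto {7:z, 9:a}
ground layer = {0:y}
drop-orders for the pieces not yet dropped (sum over which currently-grounded one goes next):
  1 to go: {10} 1
  2 to go: {7,10} 1  {9,10} 1
  3 to go: {6,7,10} 1  {7,9,10} 2  {8,9,10} 1
  4 to go: {5,8,9,10} 1  {6,7,9,10} 3  {7,8,9,10} 3
  5 to go: {2,5,8,9,10} 1  {5,7,8,9,10} 4  {6,7,8,9,10} 6
  6 to go: {2,5,7,8,9,10} 5  {5,6,7,8,9,10} 10
  7 to go: {2,5,6,7,8,9,10} 15  {4,5,6,7,8,9,10} 10
  8 to go: {2,4,5,6,7,8,9,10} 25  {3,4,5,6,7,8,9,10} 10
  9 to go: {2,3,4,5,6,7,8,9,10} 35
  if 0:y drops first: 35 orders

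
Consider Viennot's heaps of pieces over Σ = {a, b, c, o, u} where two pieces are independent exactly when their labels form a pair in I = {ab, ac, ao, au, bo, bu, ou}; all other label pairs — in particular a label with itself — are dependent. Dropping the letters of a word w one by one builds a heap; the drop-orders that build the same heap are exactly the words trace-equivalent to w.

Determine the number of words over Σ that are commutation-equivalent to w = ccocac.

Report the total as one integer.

6

drop 0:c onto floor
drop 1:c onto {0:c}
drop 2:o onto {1:c}
drop 3:c onto {2:o}
drop 4:a onto floor
drop 5:c onto {3:c}
ground layer = {0:c, 4:a}
drop-orders for the pieces not yet dropped (sum over which currently-grounded one goes next):
  1 to go: {4} 1  {5} 1
  2 to go: {3,5} 1  {4,5} 2
  3 to go: {2,3,5} 1  {3,4,5} 3
  4 to go: {1,2,3,5} 1  {2,3,4,5} 4
  if 0:c drops first: 5 orders
  if 4:a drops first: 1 orders
heap linearizations: 6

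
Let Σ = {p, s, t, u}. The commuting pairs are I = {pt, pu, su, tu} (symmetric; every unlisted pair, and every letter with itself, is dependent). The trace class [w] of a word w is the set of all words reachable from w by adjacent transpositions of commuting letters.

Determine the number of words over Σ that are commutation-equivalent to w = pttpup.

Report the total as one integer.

60

#0=p has no predecessor
#1=t has no predecessor
#2=t depends on [1:t]
#3=p depends on [0:p]
#4=u has no predecessor
#5=p depends on [3:p]
sources: [0:p, 1:t, 4:u]
N(rest) = Σ N(rest − s) over sources s of rest; N(one piece) = 1:
  size 1 → [2]=1  [4]=1  [5]=1
  size 2 → [1,2]=1  [2,4]=2  [2,5]=2  [3,5]=1  [4,5]=2
  size 3 → [0,3,5]=1  [1,2,4]=3  [1,2,5]=3  [2,3,5]=3  [2,4,5]=6  [3,4,5]=3
  size 4 → [0,2,3,5]=4  [0,3,4,5]=4  [1,2,3,5]=6  [1,2,4,5]=12  [2,3,4,5]=12
  first=0(p) contributes 30
  first=1(t) contributes 20
  first=4(u) contributes 10
|[w]| = 60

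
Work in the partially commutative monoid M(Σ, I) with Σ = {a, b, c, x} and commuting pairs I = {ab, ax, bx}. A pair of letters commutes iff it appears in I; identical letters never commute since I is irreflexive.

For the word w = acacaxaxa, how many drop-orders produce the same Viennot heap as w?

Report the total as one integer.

#0=a has no predecessor
#1=c depends on [0:a]
#2=a depends on [1:c]
#3=c depends on [2:a]
#4=a depends on [3:c]
#5=x depends on [3:c]
#6=a depends on [4:a]
#7=x depends on [5:x]
#8=a depends on [6:a]
sources: [0:a]
N(rest) = Σ N(rest − s) over sources s of rest; N(one piece) = 1:
  size 1 → [7]=1  [8]=1
  size 2 → [5,7]=1  [6,8]=1  [7,8]=2
  size 3 → [4,6,8]=1  [5,7,8]=3  [6,7,8]=3
  size 4 → [4,6,7,8]=4  [5,6,7,8]=6
  size 5 → [4,5,6,7,8]=10
  size 6 → [3,4,5,6,7,8]=10
  size 7 → [2,3,4,5,6,7,8]=10
  first=0(a) contributes 10

10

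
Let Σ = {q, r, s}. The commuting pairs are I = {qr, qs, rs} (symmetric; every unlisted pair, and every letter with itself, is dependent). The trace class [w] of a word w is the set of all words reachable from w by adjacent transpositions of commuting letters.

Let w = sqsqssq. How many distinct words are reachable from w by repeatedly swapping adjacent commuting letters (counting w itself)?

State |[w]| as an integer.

piece 0:s — minimal
piece 1:q — minimal
piece 2:s rests on {0:s}
piece 3:q rests on {1:q}
piece 4:s rests on {2:s}
piece 5:s rests on {4:s}
piece 6:q rests on {3:q}
minimal pieces: {0:s, 1:q}
ways to finish when only these pieces remain (= sum over removing one remaining piece with nothing left below it):
  1 left: {5}→1  {6}→1
  2 left: {3,6}→1  {4,5}→1  {5,6}→2
  3 left: {1,3,6}→1  {2,4,5}→1  {3,5,6}→3  {4,5,6}→3
  4 left: {0,2,4,5}→1  {1,3,5,6}→4  {2,4,5,6}→4  {3,4,5,6}→6
  5 left: {0,2,4,5,6}→5  {1,3,4,5,6}→10  {2,3,4,5,6}→10
  placing 0:s first → 20 extensions
  placing 1:q first → 15 extensions
total linear extensions = 35

35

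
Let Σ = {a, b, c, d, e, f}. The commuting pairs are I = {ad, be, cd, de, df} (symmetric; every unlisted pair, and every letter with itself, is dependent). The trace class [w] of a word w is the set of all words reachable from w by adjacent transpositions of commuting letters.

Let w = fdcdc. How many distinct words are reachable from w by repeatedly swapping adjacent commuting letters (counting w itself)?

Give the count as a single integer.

piece 0:f — minimal
piece 1:d — minimal
piece 2:c rests on {0:f}
piece 3:d rests on {1:d}
piece 4:c rests on {2:c}
minimal pieces: {0:f, 1:d}
ways to finish when only these pieces remain (= sum over removing one remaining piece with nothing left below it):
  1 left: {3}→1  {4}→1
  2 left: {1,3}→1  {2,4}→1  {3,4}→2
  3 left: {0,2,4}→1  {1,3,4}→3  {2,3,4}→3
  placing 0:f first → 6 extensions
  placing 1:d first → 4 extensions
total linear extensions = 10

10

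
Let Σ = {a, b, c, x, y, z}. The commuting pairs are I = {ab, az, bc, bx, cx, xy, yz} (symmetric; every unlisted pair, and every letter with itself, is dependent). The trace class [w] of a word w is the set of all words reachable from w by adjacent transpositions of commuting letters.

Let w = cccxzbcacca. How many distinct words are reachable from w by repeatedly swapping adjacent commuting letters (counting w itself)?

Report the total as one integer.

24

piece 0:c — minimal
piece 1:c rests on {0:c}
piece 2:c rests on {1:c}
piece 3:x — minimal
piece 4:z rests on {2:c, 3:x}
piece 5:b rests on {4:z}
piece 6:c rests on {4:z}
piece 7:a rests on {6:c}
piece 8:c rests on {7:a}
piece 9:c rests on {8:c}
piece 10:a rests on {9:c}
minimal pieces: {0:c, 3:x}
ways to finish when only these pieces remain (= sum over removing one remaining piece with nothing left below it):
  1 left: {5}→1  {10}→1
  2 left: {5,10}→2  {9,10}→1
  3 left: {5,9,10}→3  {8,9,10}→1
  4 left: {5,8,9,10}→4  {7,8,9,10}→1
  5 left: {5,7,8,9,10}→5  {6,7,8,9,10}→1
  6 left: {5,6,7,8,9,10}→6
  7 left: {4,5,6,7,8,9,10}→6
  8 left: {2,4,5,6,7,8,9,10}→6  {3,4,5,6,7,8,9,10}→6
  9 left: {1,2,4,5,6,7,8,9,10}→6  {2,3,4,5,6,7,8,9,10}→12
  placing 0:c first → 18 extensions
  placing 3:x first → 6 extensions
total linear extensions = 24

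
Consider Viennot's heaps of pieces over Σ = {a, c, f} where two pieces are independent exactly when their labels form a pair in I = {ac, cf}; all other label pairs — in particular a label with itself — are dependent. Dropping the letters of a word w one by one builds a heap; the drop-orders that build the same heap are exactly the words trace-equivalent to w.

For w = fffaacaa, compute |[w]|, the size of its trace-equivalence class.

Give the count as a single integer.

#0=f has no predecessor
#1=f depends on [0:f]
#2=f depends on [1:f]
#3=a depends on [2:f]
#4=a depends on [3:a]
#5=c has no predecessor
#6=a depends on [4:a]
#7=a depends on [6:a]
sources: [0:f, 5:c]
N(rest) = Σ N(rest − s) over sources s of rest; N(one piece) = 1:
  size 1 → [5]=1  [7]=1
  size 2 → [5,7]=2  [6,7]=1
  size 3 → [4,6,7]=1  [5,6,7]=3
  size 4 → [3,4,6,7]=1  [4,5,6,7]=4
  size 5 → [2,3,4,6,7]=1  [3,4,5,6,7]=5
  size 6 → [1,2,3,4,6,7]=1  [2,3,4,5,6,7]=6
  first=0(f) contributes 7
  first=5(c) contributes 1
|[w]| = 8

8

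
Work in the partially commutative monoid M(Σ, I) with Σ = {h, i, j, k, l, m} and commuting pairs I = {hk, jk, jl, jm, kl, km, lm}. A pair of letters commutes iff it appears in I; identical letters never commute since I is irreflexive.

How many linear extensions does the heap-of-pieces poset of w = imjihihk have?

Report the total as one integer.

0(i) covers ∅
1(m) covers 0:i
2(j) covers 0:i
3(i) covers 1:m, 2:j
4(h) covers 3:i
5(i) covers 4:h
6(h) covers 5:i
7(k) covers 5:i
floor of heap: 0:i
completions by unplaced set U, small U first (add the entries for U minus each lowest piece of U):
  |U|=1: {6}:1  {7}:1
  |U|=2: {6,7}:2
  |U|=3: {5,6,7}:2
  |U|=4: {4,5,6,7}:2
  |U|=5: {3,4,5,6,7}:2
  |U|=6: {1,3,4,5,6,7}:2  {2,3,4,5,6,7}:2
  start at 0(i): 4

4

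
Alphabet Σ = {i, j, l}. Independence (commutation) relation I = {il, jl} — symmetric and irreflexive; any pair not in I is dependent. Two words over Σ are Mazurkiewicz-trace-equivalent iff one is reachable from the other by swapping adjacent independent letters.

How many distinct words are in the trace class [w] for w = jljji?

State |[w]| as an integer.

drop 0:j onto floor
drop 1:l onto floor
drop 2:j onto {0:j}
drop 3:j onto {2:j}
drop 4:i onto {3:j}
ground layer = {0:j, 1:l}
drop-orders for the pieces not yet dropped (sum over which currently-grounded one goes next):
  1 to go: {1} 1  {4} 1
  2 to go: {1,4} 2  {3,4} 1
  3 to go: {1,3,4} 3  {2,3,4} 1
  if 0:j drops first: 4 orders
  if 1:l drops first: 1 orders
heap linearizations: 5

5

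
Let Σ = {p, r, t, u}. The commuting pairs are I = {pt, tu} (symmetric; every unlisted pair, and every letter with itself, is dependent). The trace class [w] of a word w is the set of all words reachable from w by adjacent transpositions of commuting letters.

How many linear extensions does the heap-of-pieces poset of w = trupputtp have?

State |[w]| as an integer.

21

0(t) covers ∅
1(r) covers 0:t
2(u) covers 1:r
3(p) covers 2:u
4(p) covers 3:p
5(u) covers 4:p
6(t) covers 1:r
7(t) covers 6:t
8(p) covers 5:u
floor of heap: 0:t
completions by unplaced set U, small U first (add the entries for U minus each lowest piece of U):
  |U|=1: {7}:1  {8}:1
  |U|=2: {5,8}:1  {6,7}:1  {7,8}:2
  |U|=3: {4,5,8}:1  {5,7,8}:3  {6,7,8}:3
  |U|=4: {3,4,5,8}:1  {4,5,7,8}:4  {5,6,7,8}:6
  |U|=5: {2,3,4,5,8}:1  {3,4,5,7,8}:5  {4,5,6,7,8}:10
  |U|=6: {2,3,4,5,7,8}:6  {3,4,5,6,7,8}:15
  |U|=7: {2,3,4,5,6,7,8}:21
  start at 0(t): 21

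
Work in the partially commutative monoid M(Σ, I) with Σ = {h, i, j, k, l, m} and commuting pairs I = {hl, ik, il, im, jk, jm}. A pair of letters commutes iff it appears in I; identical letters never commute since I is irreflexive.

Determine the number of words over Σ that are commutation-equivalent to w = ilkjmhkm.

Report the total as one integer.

0(i) covers ∅
1(l) covers ∅
2(k) covers 1:l
3(j) covers 0:i, 1:l
4(m) covers 2:k
5(h) covers 3:j, 4:m
6(k) covers 5:h
7(m) covers 6:k
floor of heap: 0:i, 1:l
completions by unplaced set U, small U first (add the entries for U minus each lowest piece of U):
  |U|=1: {7}:1
  |U|=2: {6,7}:1
  |U|=3: {5,6,7}:1
  |U|=4: {3,5,6,7}:1  {4,5,6,7}:1
  |U|=5: {0,3,5,6,7}:1  {2,4,5,6,7}:1  {3,4,5,6,7}:2
  |U|=6: {0,3,4,5,6,7}:3  {2,3,4,5,6,7}:3
  start at 0(i): 3
  start at 1(l): 6
sum over floor = 9

9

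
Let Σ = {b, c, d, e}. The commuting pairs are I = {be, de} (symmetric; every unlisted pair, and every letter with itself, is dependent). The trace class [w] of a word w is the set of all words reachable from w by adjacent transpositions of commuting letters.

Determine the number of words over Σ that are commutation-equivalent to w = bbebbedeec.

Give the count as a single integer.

0(b) covers ∅
1(b) covers 0:b
2(e) covers ∅
3(b) covers 1:b
4(b) covers 3:b
5(e) covers 2:e
6(d) covers 4:b
7(e) covers 5:e
8(e) covers 7:e
9(c) covers 6:d, 8:e
floor of heap: 0:b, 2:e
completions by unplaced set U, small U first (add the entries for U minus each lowest piece of U):
  |U|=1: {9}:1
  |U|=2: {6,9}:1  {8,9}:1
  |U|=3: {4,6,9}:1  {6,8,9}:2  {7,8,9}:1
  |U|=4: {3,4,6,9}:1  {4,6,8,9}:3  {5,7,8,9}:1  {6,7,8,9}:3
  |U|=5: {1,3,4,6,9}:1  {2,5,7,8,9}:1  {3,4,6,8,9}:4  {4,6,7,8,9}:6  {5,6,7,8,9}:4
  |U|=6: {0,1,3,4,6,9}:1  {1,3,4,6,8,9}:5  {2,5,6,7,8,9}:5  {3,4,6,7,8,9}:10  {4,5,6,7,8,9}:10
  |U|=7: {0,1,3,4,6,8,9}:6  {1,3,4,6,7,8,9}:15  {2,4,5,6,7,8,9}:15  {3,4,5,6,7,8,9}:20
  |U|=8: {0,1,3,4,6,7,8,9}:21  {1,3,4,5,6,7,8,9}:35  {2,3,4,5,6,7,8,9}:35
  start at 0(b): 70
  start at 2(e): 56
sum over floor = 126

126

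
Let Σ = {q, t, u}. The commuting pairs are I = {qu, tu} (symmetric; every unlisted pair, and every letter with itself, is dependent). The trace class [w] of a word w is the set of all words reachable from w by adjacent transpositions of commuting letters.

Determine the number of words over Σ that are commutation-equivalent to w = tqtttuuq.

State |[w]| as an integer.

0(t) covers ∅
1(q) covers 0:t
2(t) covers 1:q
3(t) covers 2:t
4(t) covers 3:t
5(u) covers ∅
6(u) covers 5:u
7(q) covers 4:t
floor of heap: 0:t, 5:u
completions by unplaced set U, small U first (add the entries for U minus each lowest piece of U):
  |U|=1: {6}:1  {7}:1
  |U|=2: {4,7}:1  {5,6}:1  {6,7}:2
  |U|=3: {3,4,7}:1  {4,6,7}:3  {5,6,7}:3
  |U|=4: {2,3,4,7}:1  {3,4,6,7}:4  {4,5,6,7}:6
  |U|=5: {1,2,3,4,7}:1  {2,3,4,6,7}:5  {3,4,5,6,7}:10
  |U|=6: {0,1,2,3,4,7}:1  {1,2,3,4,6,7}:6  {2,3,4,5,6,7}:15
  start at 0(t): 21
  start at 5(u): 7
sum over floor = 28

28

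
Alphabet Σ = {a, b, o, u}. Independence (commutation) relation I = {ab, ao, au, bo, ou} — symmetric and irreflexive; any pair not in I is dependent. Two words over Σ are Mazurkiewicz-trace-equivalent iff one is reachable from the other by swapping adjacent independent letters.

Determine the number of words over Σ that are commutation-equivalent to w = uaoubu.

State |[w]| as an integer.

30

piece 0:u — minimal
piece 1:a — minimal
piece 2:o — minimal
piece 3:u rests on {0:u}
piece 4:b rests on {3:u}
piece 5:u rests on {4:b}
minimal pieces: {0:u, 1:a, 2:o}
ways to finish when only these pieces remain (= sum over removing one remaining piece with nothing left below it):
  1 left: {1}→1  {2}→1  {5}→1
  2 left: {1,2}→2  {1,5}→2  {2,5}→2  {4,5}→1
  3 left: {1,2,5}→6  {1,4,5}→3  {2,4,5}→3  {3,4,5}→1
  4 left: {0,3,4,5}→1  {1,2,4,5}→12  {1,3,4,5}→4  {2,3,4,5}→4
  placing 0:u first → 20 extensions
  placing 1:a first → 5 extensions
  placing 2:o first → 5 extensions
total linear extensions = 30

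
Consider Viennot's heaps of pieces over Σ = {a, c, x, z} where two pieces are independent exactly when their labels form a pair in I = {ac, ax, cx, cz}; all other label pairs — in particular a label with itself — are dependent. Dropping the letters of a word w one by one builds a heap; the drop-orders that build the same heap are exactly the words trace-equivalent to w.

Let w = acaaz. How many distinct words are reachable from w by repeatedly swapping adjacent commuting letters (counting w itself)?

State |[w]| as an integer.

5

0(a) covers ∅
1(c) covers ∅
2(a) covers 0:a
3(a) covers 2:a
4(z) covers 3:a
floor of heap: 0:a, 1:c
completions by unplaced set U, small U first (add the entries for U minus each lowest piece of U):
  |U|=1: {1}:1  {4}:1
  |U|=2: {1,4}:2  {3,4}:1
  |U|=3: {1,3,4}:3  {2,3,4}:1
  start at 0(a): 4
  start at 1(c): 1
sum over floor = 5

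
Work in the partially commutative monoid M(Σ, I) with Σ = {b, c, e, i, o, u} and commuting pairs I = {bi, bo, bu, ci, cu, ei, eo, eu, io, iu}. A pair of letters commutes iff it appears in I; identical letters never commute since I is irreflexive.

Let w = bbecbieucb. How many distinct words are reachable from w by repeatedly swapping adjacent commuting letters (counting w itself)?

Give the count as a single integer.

0(b) covers ∅
1(b) covers 0:b
2(e) covers 1:b
3(c) covers 2:e
4(b) covers 3:c
5(i) covers ∅
6(e) covers 4:b
7(u) covers ∅
8(c) covers 6:e
9(b) covers 8:c
floor of heap: 0:b, 5:i, 7:u
completions by unplaced set U, small U first (add the entries for U minus each lowest piece of U):
  |U|=1: {5}:1  {7}:1  {9}:1
  |U|=2: {5,7}:2  {5,9}:2  {7,9}:2  {8,9}:1
  |U|=3: {5,7,9}:6  {5,8,9}:3  {6,8,9}:1  {7,8,9}:3
  |U|=4: {4,6,8,9}:1  {5,6,8,9}:4  {5,7,8,9}:12  {6,7,8,9}:4
  |U|=5: {3,4,6,8,9}:1  {4,5,6,8,9}:5  {4,6,7,8,9}:5  {5,6,7,8,9}:20
  |U|=6: {2,3,4,6,8,9}:1  {3,4,5,6,8,9}:6  {3,4,6,7,8,9}:6  {4,5,6,7,8,9}:30
  |U|=7: {1,2,3,4,6,8,9}:1  {2,3,4,5,6,8,9}:7  {2,3,4,6,7,8,9}:7  {3,4,5,6,7,8,9}:42
  |U|=8: {0,1,2,3,4,6,8,9}:1  {1,2,3,4,5,6,8,9}:8  {1,2,3,4,6,7,8,9}:8  {2,3,4,5,6,7,8,9}:56
  start at 0(b): 72
  start at 5(i): 9
  start at 7(u): 9
sum over floor = 90

90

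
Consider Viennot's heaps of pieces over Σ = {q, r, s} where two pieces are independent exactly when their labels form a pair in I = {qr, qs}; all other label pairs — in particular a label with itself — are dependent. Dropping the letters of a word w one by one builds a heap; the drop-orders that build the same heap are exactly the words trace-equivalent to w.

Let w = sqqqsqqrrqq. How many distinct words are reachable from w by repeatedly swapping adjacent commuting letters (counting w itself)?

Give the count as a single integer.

piece 0:s — minimal
piece 1:q — minimal
piece 2:q rests on {1:q}
piece 3:q rests on {2:q}
piece 4:s rests on {0:s}
piece 5:q rests on {3:q}
piece 6:q rests on {5:q}
piece 7:r rests on {4:s}
piece 8:r rests on {7:r}
piece 9:q rests on {6:q}
piece 10:q rests on {9:q}
minimal pieces: {0:s, 1:q}
ways to finish when only these pieces remain (= sum over removing one remaining piece with nothing left below it):
  1 left: {8}→1  {10}→1
  2 left: {7,8}→1  {8,10}→2  {9,10}→1
  3 left: {4,7,8}→1  {6,9,10}→1  {7,8,10}→3  {8,9,10}→3
  4 left: {0,4,7,8}→1  {4,7,8,10}→4  {5,6,9,10}→1  {6,8,9,10}→4  {7,8,9,10}→6
  5 left: {0,4,7,8,10}→5  {3,5,6,9,10}→1  {4,7,8,9,10}→10  {5,6,8,9,10}→5  {6,7,8,9,10}→10
  6 left: {0,4,7,8,9,10}→15  {2,3,5,6,9,10}→1  {3,5,6,8,9,10}→6  {4,6,7,8,9,10}→20  {5,6,7,8,9,10}→15
  7 left: {0,4,6,7,8,9,10}→35  {1,2,3,5,6,9,10}→1  {2,3,5,6,8,9,10}→7  {3,5,6,7,8,9,10}→21  {4,5,6,7,8,9,10}→35
  8 left: {0,4,5,6,7,8,9,10}→70  {1,2,3,5,6,8,9,10}→8  {2,3,5,6,7,8,9,10}→28  {3,4,5,6,7,8,9,10}→56
  9 left: {0,3,4,5,6,7,8,9,10}→126  {1,2,3,5,6,7,8,9,10}→36  {2,3,4,5,6,7,8,9,10}→84
  placing 0:s first → 120 extensions
  placing 1:q first → 210 extensions
total linear extensions = 330

330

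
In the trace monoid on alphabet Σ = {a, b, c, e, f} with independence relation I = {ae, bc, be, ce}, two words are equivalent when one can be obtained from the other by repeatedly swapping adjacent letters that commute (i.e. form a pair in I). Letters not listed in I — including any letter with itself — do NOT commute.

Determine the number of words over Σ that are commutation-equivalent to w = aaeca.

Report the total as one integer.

piece 0:a — minimal
piece 1:a rests on {0:a}
piece 2:e — minimal
piece 3:c rests on {1:a}
piece 4:a rests on {3:c}
minimal pieces: {0:a, 2:e}
ways to finish when only these pieces remain (= sum over removing one remaining piece with nothing left below it):
  1 left: {2}→1  {4}→1
  2 left: {2,4}→2  {3,4}→1
  3 left: {1,3,4}→1  {2,3,4}→3
  placing 0:a first → 4 extensions
  placing 2:e first → 1 extensions
total linear extensions = 5

5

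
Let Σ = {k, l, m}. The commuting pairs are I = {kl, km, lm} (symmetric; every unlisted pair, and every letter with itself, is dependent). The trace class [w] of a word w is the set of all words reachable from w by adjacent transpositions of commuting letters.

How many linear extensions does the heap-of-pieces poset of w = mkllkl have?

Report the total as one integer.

0(m) covers ∅
1(k) covers ∅
2(l) covers ∅
3(l) covers 2:l
4(k) covers 1:k
5(l) covers 3:l
floor of heap: 0:m, 1:k, 2:l
completions by unplaced set U, small U first (add the entries for U minus each lowest piece of U):
  |U|=1: {0}:1  {4}:1  {5}:1
  |U|=2: {0,4}:2  {0,5}:2  {1,4}:1  {3,5}:1  {4,5}:2
  |U|=3: {0,1,4}:3  {0,3,5}:3  {0,4,5}:6  {1,4,5}:3  {2,3,5}:1  {3,4,5}:3
  |U|=4: {0,1,4,5}:12  {0,2,3,5}:4  {0,3,4,5}:12  {1,3,4,5}:6  {2,3,4,5}:4
  start at 0(m): 10
  start at 1(k): 20
  start at 2(l): 30
sum over floor = 60

60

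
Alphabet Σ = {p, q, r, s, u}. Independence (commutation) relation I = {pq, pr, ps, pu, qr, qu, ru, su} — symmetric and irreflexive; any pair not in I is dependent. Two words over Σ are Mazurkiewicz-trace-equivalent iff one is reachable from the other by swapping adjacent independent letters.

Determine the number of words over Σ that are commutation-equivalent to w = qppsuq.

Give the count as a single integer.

#0=q has no predecessor
#1=p has no predecessor
#2=p depends on [1:p]
#3=s depends on [0:q]
#4=u has no predecessor
#5=q depends on [3:s]
sources: [0:q, 1:p, 4:u]
N(rest) = Σ N(rest − s) over sources s of rest; N(one piece) = 1:
  size 1 → [2]=1  [4]=1  [5]=1
  size 2 → [1,2]=1  [2,4]=2  [2,5]=2  [3,5]=1  [4,5]=2
  size 3 → [0,3,5]=1  [1,2,4]=3  [1,2,5]=3  [2,3,5]=3  [2,4,5]=6  [3,4,5]=3
  size 4 → [0,2,3,5]=4  [0,3,4,5]=4  [1,2,3,5]=6  [1,2,4,5]=12  [2,3,4,5]=12
  first=0(q) contributes 30
  first=1(p) contributes 20
  first=4(u) contributes 10
|[w]| = 60

60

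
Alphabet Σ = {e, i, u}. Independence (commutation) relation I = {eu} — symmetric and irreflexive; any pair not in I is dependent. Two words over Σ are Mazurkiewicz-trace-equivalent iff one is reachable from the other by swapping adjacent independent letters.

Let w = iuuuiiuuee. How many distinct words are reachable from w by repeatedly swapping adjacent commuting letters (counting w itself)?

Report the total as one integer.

drop 0:i onto floor
drop 1:u onto {0:i}
drop 2:u onto {1:u}
drop 3:u onto {2:u}
drop 4:i onto {3:u}
drop 5:i onto {4:i}
drop 6:u onto {5:i}
drop 7:u onto {6:u}
drop 8:e onto {5:i}
drop 9:e onto {8:e}
ground layer = {0:i}
drop-orders for the pieces not yet dropped (sum over which currently-grounded one goes next):
  1 to go: {7} 1  {9} 1
  2 to go: {6,7} 1  {7,9} 2  {8,9} 1
  3 to go: {6,7,9} 3  {7,8,9} 3
  4 to go: {6,7,8,9} 6
  5 to go: {5,6,7,8,9} 6
  6 to go: {4,5,6,7,8,9} 6
  7 to go: {3,4,5,6,7,8,9} 6
  8 to go: {2,3,4,5,6,7,8,9} 6
  if 0:i drops first: 6 orders

6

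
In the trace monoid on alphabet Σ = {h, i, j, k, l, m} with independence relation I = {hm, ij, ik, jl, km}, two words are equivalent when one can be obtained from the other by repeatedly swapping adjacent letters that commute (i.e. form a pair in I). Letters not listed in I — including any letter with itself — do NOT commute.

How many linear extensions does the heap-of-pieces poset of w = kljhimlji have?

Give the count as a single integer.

6

piece 0:k — minimal
piece 1:l rests on {0:k}
piece 2:j rests on {0:k}
piece 3:h rests on {1:l, 2:j}
piece 4:i rests on {3:h}
piece 5:m rests on {4:i}
piece 6:l rests on {5:m}
piece 7:j rests on {5:m}
piece 8:i rests on {6:l}
minimal pieces: {0:k}
ways to finish when only these pieces remain (= sum over removing one remaining piece with nothing left below it):
  1 left: {7}→1  {8}→1
  2 left: {6,8}→1  {7,8}→2
  3 left: {6,7,8}→3
  4 left: {5,6,7,8}→3
  5 left: {4,5,6,7,8}→3
  6 left: {3,4,5,6,7,8}→3
  7 left: {1,3,4,5,6,7,8}→3  {2,3,4,5,6,7,8}→3
  placing 0:k first → 6 extensions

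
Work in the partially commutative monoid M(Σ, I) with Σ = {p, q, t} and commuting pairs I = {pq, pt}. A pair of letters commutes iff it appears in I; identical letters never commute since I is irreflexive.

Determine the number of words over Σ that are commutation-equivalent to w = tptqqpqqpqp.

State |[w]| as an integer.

piece 0:t — minimal
piece 1:p — minimal
piece 2:t rests on {0:t}
piece 3:q rests on {2:t}
piece 4:q rests on {3:q}
piece 5:p rests on {1:p}
piece 6:q rests on {4:q}
piece 7:q rests on {6:q}
piece 8:p rests on {5:p}
piece 9:q rests on {7:q}
piece 10:p rests on {8:p}
minimal pieces: {0:t, 1:p}
ways to finish when only these pieces remain (= sum over removing one remaining piece with nothing left below it):
  1 left: {9}→1  {10}→1
  2 left: {7,9}→1  {8,10}→1  {9,10}→2
  3 left: {5,8,10}→1  {6,7,9}→1  {7,9,10}→3  {8,9,10}→3
  4 left: {1,5,8,10}→1  {4,6,7,9}→1  {5,8,9,10}→4  {6,7,9,10}→4  {7,8,9,10}→6
  5 left: {1,5,8,9,10}→5  {3,4,6,7,9}→1  {4,6,7,9,10}→5  {5,7,8,9,10}→10  {6,7,8,9,10}→10
  6 left: {1,5,7,8,9,10}→15  {2,3,4,6,7,9}→1  {3,4,6,7,9,10}→6  {4,6,7,8,9,10}→15  {5,6,7,8,9,10}→20
  7 left: {0,2,3,4,6,7,9}→1  {1,5,6,7,8,9,10}→35  {2,3,4,6,7,9,10}→7  {3,4,6,7,8,9,10}→21  {4,5,6,7,8,9,10}→35
  8 left: {0,2,3,4,6,7,9,10}→8  {1,4,5,6,7,8,9,10}→70  {2,3,4,6,7,8,9,10}→28  {3,4,5,6,7,8,9,10}→56
  9 left: {0,2,3,4,6,7,8,9,10}→36  {1,3,4,5,6,7,8,9,10}→126  {2,3,4,5,6,7,8,9,10}→84
  placing 0:t first → 210 extensions
  placing 1:p first → 120 extensions
total linear extensions = 330

330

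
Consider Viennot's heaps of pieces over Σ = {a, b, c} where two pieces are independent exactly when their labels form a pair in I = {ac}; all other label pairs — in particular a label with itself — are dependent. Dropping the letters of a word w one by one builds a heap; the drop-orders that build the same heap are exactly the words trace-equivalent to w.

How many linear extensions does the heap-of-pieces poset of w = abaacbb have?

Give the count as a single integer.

piece 0:a — minimal
piece 1:b rests on {0:a}
piece 2:a rests on {1:b}
piece 3:a rests on {2:a}
piece 4:c rests on {1:b}
piece 5:b rests on {3:a, 4:c}
piece 6:b rests on {5:b}
minimal pieces: {0:a}
ways to finish when only these pieces remain (= sum over removing one remaining piece with nothing left below it):
  1 left: {6}→1
  2 left: {5,6}→1
  3 left: {3,5,6}→1  {4,5,6}→1
  4 left: {2,3,5,6}→1  {3,4,5,6}→2
  5 left: {2,3,4,5,6}→3
  placing 0:a first → 3 extensions

3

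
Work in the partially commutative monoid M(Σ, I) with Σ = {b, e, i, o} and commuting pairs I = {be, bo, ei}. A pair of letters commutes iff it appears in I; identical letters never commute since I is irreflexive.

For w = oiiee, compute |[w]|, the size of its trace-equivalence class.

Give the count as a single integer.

0(o) covers ∅
1(i) covers 0:o
2(i) covers 1:i
3(e) covers 0:o
4(e) covers 3:e
floor of heap: 0:o
completions by unplaced set U, small U first (add the entries for U minus each lowest piece of U):
  |U|=1: {2}:1  {4}:1
  |U|=2: {1,2}:1  {2,4}:2  {3,4}:1
  |U|=3: {1,2,4}:3  {2,3,4}:3
  start at 0(o): 6

6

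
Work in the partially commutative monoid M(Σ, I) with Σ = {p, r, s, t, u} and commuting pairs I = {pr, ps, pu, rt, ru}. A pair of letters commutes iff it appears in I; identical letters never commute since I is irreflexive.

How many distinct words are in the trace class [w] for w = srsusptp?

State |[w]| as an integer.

6

0(s) covers ∅
1(r) covers 0:s
2(s) covers 1:r
3(u) covers 2:s
4(s) covers 3:u
5(p) covers ∅
6(t) covers 4:s, 5:p
7(p) covers 6:t
floor of heap: 0:s, 5:p
completions by unplaced set U, small U first (add the entries for U minus each lowest piece of U):
  |U|=1: {7}:1
  |U|=2: {6,7}:1
  |U|=3: {4,6,7}:1  {5,6,7}:1
  |U|=4: {3,4,6,7}:1  {4,5,6,7}:2
  |U|=5: {2,3,4,6,7}:1  {3,4,5,6,7}:3
  |U|=6: {1,2,3,4,6,7}:1  {2,3,4,5,6,7}:4
  start at 0(s): 5
  start at 5(p): 1
sum over floor = 6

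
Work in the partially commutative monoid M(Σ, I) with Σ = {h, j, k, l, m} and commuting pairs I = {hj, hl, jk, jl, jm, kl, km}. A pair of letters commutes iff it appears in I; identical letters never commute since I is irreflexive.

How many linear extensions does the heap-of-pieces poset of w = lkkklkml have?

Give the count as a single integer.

#0=l has no predecessor
#1=k has no predecessor
#2=k depends on [1:k]
#3=k depends on [2:k]
#4=l depends on [0:l]
#5=k depends on [3:k]
#6=m depends on [4:l]
#7=l depends on [6:m]
sources: [0:l, 1:k]
N(rest) = Σ N(rest − s) over sources s of rest; N(one piece) = 1:
  size 1 → [5]=1  [7]=1
  size 2 → [3,5]=1  [5,7]=2  [6,7]=1
  size 3 → [2,3,5]=1  [3,5,7]=3  [4,6,7]=1  [5,6,7]=3
  size 4 → [0,4,6,7]=1  [1,2,3,5]=1  [2,3,5,7]=4  [3,5,6,7]=6  [4,5,6,7]=4
  size 5 → [0,4,5,6,7]=5  [1,2,3,5,7]=5  [2,3,5,6,7]=10  [3,4,5,6,7]=10
  size 6 → [0,3,4,5,6,7]=15  [1,2,3,5,6,7]=15  [2,3,4,5,6,7]=20
  first=0(l) contributes 35
  first=1(k) contributes 35
|[w]| = 70

70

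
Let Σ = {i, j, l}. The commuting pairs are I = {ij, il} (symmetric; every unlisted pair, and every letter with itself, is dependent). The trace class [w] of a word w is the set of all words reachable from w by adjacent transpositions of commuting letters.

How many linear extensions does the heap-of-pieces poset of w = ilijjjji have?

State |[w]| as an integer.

piece 0:i — minimal
piece 1:l — minimal
piece 2:i rests on {0:i}
piece 3:j rests on {1:l}
piece 4:j rests on {3:j}
piece 5:j rests on {4:j}
piece 6:j rests on {5:j}
piece 7:i rests on {2:i}
minimal pieces: {0:i, 1:l}
ways to finish when only these pieces remain (= sum over removing one remaining piece with nothing left below it):
  1 left: {6}→1  {7}→1
  2 left: {2,7}→1  {5,6}→1  {6,7}→2
  3 left: {0,2,7}→1  {2,6,7}→3  {4,5,6}→1  {5,6,7}→3
  4 left: {0,2,6,7}→4  {2,5,6,7}→6  {3,4,5,6}→1  {4,5,6,7}→4
  5 left: {0,2,5,6,7}→10  {1,3,4,5,6}→1  {2,4,5,6,7}→10  {3,4,5,6,7}→5
  6 left: {0,2,4,5,6,7}→20  {1,3,4,5,6,7}→6  {2,3,4,5,6,7}→15
  placing 0:i first → 21 extensions
  placing 1:l first → 35 extensions
total linear extensions = 56

56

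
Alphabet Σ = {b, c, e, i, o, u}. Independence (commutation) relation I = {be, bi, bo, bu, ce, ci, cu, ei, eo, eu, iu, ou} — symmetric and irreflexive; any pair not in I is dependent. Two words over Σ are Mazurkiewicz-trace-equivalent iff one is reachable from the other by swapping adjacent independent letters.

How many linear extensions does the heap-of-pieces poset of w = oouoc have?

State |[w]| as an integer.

piece 0:o — minimal
piece 1:o rests on {0:o}
piece 2:u — minimal
piece 3:o rests on {1:o}
piece 4:c rests on {3:o}
minimal pieces: {0:o, 2:u}
ways to finish when only these pieces remain (= sum over removing one remaining piece with nothing left below it):
  1 left: {2}→1  {4}→1
  2 left: {2,4}→2  {3,4}→1
  3 left: {1,3,4}→1  {2,3,4}→3
  placing 0:o first → 4 extensions
  placing 2:u first → 1 extensions
total linear extensions = 5

5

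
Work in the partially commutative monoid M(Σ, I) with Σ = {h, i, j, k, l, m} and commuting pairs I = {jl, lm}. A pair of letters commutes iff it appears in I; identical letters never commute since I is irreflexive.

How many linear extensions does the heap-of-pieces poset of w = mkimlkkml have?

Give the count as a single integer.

0(m) covers ∅
1(k) covers 0:m
2(i) covers 1:k
3(m) covers 2:i
4(l) covers 2:i
5(k) covers 3:m, 4:l
6(k) covers 5:k
7(m) covers 6:k
8(l) covers 6:k
floor of heap: 0:m
completions by unplaced set U, small U first (add the entries for U minus each lowest piece of U):
  |U|=1: {7}:1  {8}:1
  |U|=2: {7,8}:2
  |U|=3: {6,7,8}:2
  |U|=4: {5,6,7,8}:2
  |U|=5: {3,5,6,7,8}:2  {4,5,6,7,8}:2
  |U|=6: {3,4,5,6,7,8}:4
  |U|=7: {2,3,4,5,6,7,8}:4
  start at 0(m): 4

4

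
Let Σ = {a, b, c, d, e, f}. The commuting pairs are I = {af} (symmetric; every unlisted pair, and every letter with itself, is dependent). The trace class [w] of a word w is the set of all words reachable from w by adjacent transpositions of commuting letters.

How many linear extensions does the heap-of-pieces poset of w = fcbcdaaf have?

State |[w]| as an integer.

3

piece 0:f — minimal
piece 1:c rests on {0:f}
piece 2:b rests on {1:c}
piece 3:c rests on {2:b}
piece 4:d rests on {3:c}
piece 5:a rests on {4:d}
piece 6:a rests on {5:a}
piece 7:f rests on {4:d}
minimal pieces: {0:f}
ways to finish when only these pieces remain (= sum over removing one remaining piece with nothing left below it):
  1 left: {6}→1  {7}→1
  2 left: {5,6}→1  {6,7}→2
  3 left: {5,6,7}→3
  4 left: {4,5,6,7}→3
  5 left: {3,4,5,6,7}→3
  6 left: {2,3,4,5,6,7}→3
  placing 0:f first → 3 extensions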